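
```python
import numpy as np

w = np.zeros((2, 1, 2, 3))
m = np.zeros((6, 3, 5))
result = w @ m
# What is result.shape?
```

(2, 6, 2, 5)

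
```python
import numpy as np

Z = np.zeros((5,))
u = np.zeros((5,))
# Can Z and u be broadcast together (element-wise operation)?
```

Yes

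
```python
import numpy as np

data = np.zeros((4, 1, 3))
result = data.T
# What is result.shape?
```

(3, 1, 4)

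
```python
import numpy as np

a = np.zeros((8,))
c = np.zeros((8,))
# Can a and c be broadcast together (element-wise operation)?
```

Yes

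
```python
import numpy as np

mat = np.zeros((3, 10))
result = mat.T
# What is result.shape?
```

(10, 3)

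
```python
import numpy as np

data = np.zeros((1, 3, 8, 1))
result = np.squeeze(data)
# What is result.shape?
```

(3, 8)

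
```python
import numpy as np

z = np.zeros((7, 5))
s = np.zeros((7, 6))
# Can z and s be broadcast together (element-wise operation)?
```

No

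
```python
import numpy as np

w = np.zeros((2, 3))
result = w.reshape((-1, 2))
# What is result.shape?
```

(3, 2)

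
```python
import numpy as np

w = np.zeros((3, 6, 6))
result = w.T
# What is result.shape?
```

(6, 6, 3)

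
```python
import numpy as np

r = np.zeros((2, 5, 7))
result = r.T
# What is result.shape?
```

(7, 5, 2)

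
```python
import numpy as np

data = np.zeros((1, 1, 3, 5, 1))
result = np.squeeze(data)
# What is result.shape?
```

(3, 5)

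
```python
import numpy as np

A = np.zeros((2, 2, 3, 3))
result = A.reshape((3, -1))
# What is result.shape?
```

(3, 12)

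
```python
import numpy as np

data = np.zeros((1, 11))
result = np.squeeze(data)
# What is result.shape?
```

(11,)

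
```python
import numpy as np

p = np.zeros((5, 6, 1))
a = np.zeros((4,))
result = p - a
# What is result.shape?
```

(5, 6, 4)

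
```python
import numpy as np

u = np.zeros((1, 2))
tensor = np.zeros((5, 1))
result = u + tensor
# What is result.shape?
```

(5, 2)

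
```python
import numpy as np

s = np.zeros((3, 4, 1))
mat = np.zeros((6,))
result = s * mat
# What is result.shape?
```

(3, 4, 6)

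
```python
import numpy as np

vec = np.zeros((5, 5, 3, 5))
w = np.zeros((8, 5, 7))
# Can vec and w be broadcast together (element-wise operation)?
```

No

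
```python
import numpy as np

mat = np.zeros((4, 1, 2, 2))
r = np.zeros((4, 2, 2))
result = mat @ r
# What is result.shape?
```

(4, 4, 2, 2)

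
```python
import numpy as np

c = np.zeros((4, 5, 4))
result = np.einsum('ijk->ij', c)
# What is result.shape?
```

(4, 5)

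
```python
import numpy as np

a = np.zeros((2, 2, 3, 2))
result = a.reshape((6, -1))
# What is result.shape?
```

(6, 4)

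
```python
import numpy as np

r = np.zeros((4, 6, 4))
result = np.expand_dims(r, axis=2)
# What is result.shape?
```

(4, 6, 1, 4)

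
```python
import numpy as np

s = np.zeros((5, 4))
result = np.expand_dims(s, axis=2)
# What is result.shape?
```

(5, 4, 1)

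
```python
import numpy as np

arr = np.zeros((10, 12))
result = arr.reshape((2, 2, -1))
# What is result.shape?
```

(2, 2, 30)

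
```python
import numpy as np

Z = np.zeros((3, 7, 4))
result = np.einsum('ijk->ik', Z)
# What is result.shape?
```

(3, 4)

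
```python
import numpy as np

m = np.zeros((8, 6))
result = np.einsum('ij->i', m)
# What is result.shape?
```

(8,)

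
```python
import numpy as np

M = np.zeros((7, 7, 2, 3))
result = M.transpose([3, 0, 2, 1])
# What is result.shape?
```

(3, 7, 2, 7)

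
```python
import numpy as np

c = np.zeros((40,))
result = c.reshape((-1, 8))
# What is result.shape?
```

(5, 8)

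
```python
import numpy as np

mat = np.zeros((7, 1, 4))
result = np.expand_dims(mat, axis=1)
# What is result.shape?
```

(7, 1, 1, 4)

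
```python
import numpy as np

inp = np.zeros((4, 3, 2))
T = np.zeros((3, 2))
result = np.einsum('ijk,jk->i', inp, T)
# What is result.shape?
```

(4,)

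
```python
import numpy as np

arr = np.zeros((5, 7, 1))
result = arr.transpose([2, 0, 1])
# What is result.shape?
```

(1, 5, 7)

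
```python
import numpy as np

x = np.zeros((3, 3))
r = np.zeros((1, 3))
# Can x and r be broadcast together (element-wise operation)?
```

Yes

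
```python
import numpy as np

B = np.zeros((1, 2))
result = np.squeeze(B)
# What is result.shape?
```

(2,)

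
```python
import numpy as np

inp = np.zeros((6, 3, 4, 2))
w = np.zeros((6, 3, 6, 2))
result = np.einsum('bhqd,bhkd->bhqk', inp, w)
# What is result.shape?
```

(6, 3, 4, 6)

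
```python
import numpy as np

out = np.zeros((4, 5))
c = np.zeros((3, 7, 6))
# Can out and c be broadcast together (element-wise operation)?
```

No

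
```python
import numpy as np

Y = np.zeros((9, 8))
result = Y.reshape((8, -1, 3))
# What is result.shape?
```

(8, 3, 3)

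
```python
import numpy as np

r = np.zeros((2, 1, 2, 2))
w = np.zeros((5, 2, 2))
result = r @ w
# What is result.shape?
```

(2, 5, 2, 2)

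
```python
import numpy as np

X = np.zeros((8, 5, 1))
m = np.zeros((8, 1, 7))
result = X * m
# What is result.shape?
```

(8, 5, 7)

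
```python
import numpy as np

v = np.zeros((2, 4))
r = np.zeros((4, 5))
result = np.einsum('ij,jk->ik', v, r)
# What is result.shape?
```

(2, 5)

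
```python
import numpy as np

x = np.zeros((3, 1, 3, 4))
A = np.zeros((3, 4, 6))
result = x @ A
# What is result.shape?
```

(3, 3, 3, 6)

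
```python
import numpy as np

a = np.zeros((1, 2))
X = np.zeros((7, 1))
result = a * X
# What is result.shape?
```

(7, 2)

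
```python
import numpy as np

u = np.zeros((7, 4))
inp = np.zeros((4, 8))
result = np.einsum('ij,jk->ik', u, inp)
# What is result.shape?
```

(7, 8)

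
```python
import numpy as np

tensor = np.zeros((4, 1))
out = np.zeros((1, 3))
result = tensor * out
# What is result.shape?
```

(4, 3)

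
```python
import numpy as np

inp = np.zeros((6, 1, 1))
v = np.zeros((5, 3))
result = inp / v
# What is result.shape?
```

(6, 5, 3)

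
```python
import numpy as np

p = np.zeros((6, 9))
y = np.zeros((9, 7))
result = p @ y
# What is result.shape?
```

(6, 7)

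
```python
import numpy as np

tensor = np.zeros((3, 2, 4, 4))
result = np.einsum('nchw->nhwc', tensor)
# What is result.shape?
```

(3, 4, 4, 2)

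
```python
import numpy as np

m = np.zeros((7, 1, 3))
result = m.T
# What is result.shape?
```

(3, 1, 7)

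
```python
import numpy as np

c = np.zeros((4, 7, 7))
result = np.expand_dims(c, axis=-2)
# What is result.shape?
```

(4, 7, 1, 7)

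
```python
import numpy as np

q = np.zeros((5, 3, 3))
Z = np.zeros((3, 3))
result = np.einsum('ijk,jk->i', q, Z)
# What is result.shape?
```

(5,)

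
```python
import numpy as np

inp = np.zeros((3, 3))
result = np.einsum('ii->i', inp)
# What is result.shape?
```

(3,)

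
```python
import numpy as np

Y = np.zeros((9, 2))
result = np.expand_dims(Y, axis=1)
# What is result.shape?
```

(9, 1, 2)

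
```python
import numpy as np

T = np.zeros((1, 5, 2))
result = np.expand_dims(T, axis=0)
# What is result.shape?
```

(1, 1, 5, 2)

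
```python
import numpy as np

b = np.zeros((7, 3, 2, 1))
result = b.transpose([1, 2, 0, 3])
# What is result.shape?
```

(3, 2, 7, 1)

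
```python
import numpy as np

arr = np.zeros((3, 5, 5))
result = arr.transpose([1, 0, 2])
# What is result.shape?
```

(5, 3, 5)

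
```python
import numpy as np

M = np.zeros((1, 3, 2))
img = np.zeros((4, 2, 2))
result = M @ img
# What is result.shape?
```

(4, 3, 2)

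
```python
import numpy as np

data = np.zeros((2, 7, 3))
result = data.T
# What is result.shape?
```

(3, 7, 2)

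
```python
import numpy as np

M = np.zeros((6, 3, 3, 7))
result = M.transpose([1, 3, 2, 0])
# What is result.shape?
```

(3, 7, 3, 6)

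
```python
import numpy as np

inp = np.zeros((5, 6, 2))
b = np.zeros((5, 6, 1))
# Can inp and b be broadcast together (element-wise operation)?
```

Yes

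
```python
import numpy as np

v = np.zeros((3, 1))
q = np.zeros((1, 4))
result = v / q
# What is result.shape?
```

(3, 4)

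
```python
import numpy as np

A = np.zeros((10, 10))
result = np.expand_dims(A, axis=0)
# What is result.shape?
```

(1, 10, 10)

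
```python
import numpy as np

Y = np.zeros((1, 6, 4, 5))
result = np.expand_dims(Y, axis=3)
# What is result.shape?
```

(1, 6, 4, 1, 5)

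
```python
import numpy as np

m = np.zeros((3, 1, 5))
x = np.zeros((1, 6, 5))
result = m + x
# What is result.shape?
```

(3, 6, 5)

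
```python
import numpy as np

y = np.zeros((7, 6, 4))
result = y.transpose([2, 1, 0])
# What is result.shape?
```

(4, 6, 7)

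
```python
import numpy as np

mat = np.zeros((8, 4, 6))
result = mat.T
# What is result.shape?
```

(6, 4, 8)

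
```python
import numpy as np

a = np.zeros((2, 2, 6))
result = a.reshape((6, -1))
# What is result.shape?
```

(6, 4)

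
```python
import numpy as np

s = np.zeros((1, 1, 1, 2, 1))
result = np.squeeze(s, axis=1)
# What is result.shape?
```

(1, 1, 2, 1)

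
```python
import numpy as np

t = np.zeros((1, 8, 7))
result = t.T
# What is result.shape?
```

(7, 8, 1)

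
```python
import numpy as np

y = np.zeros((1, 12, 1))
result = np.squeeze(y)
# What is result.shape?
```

(12,)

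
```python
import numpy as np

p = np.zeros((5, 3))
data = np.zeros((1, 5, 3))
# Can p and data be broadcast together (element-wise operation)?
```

Yes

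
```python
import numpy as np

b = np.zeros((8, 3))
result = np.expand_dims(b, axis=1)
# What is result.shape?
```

(8, 1, 3)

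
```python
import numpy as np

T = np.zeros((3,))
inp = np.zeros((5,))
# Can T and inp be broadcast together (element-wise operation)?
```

No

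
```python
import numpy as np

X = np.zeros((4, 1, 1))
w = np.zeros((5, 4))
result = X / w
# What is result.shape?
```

(4, 5, 4)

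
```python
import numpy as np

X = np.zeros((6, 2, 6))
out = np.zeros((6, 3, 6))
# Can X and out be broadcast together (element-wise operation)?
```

No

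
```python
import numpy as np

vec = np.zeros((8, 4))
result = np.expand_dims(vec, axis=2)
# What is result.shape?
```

(8, 4, 1)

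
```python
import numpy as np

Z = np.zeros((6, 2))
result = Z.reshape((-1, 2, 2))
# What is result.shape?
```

(3, 2, 2)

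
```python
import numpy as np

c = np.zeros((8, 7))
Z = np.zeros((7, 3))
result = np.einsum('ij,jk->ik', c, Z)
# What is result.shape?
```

(8, 3)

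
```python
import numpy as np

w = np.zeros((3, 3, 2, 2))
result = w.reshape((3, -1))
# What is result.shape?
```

(3, 12)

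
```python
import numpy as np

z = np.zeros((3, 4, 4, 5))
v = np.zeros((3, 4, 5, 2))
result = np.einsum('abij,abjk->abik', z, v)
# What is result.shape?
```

(3, 4, 4, 2)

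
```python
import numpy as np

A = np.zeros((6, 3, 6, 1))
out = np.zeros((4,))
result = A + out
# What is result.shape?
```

(6, 3, 6, 4)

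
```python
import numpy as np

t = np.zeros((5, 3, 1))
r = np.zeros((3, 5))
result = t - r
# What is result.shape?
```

(5, 3, 5)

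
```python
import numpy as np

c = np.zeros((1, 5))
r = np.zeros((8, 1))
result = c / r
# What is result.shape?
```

(8, 5)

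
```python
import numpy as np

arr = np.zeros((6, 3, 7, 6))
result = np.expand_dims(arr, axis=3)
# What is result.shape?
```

(6, 3, 7, 1, 6)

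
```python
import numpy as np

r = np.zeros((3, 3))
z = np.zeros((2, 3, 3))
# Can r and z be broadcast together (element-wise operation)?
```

Yes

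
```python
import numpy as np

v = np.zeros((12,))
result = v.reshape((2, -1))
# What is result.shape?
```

(2, 6)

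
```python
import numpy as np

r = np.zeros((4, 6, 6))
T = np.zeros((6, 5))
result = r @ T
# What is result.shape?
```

(4, 6, 5)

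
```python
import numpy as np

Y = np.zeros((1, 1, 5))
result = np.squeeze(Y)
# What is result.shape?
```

(5,)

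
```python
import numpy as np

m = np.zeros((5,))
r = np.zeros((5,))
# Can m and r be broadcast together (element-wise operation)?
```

Yes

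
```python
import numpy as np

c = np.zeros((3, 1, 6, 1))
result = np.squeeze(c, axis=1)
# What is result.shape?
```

(3, 6, 1)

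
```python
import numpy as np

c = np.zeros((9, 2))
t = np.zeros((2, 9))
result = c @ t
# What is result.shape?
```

(9, 9)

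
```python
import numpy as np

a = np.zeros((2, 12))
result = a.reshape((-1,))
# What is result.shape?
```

(24,)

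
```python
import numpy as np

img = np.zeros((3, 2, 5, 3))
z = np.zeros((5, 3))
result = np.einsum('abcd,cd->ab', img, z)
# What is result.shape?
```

(3, 2)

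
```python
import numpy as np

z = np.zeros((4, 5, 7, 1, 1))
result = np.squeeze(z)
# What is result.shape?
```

(4, 5, 7)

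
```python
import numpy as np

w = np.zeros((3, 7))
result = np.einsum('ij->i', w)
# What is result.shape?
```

(3,)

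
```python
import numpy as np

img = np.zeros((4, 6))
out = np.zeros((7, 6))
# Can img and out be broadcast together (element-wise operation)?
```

No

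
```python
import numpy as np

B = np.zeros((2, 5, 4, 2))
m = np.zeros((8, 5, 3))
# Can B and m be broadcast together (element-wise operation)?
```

No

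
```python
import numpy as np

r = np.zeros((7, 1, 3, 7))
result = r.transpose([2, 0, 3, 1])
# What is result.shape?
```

(3, 7, 7, 1)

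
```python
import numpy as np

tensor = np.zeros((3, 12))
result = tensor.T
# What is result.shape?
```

(12, 3)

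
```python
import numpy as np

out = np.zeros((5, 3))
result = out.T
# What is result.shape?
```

(3, 5)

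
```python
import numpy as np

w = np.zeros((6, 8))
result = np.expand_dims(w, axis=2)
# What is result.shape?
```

(6, 8, 1)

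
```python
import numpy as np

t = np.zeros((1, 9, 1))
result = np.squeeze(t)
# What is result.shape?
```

(9,)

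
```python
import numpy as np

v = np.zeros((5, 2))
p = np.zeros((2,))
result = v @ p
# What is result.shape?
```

(5,)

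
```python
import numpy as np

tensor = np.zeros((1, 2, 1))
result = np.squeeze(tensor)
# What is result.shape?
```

(2,)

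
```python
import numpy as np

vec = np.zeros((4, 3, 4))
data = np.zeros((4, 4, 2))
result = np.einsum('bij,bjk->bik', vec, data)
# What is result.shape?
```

(4, 3, 2)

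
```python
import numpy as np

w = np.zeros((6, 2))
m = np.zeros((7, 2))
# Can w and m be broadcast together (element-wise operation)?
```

No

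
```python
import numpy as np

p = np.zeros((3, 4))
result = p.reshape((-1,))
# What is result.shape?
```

(12,)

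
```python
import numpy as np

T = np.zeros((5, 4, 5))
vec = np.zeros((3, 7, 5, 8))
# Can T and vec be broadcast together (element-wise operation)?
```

No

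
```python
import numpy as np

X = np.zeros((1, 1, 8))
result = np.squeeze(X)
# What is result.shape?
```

(8,)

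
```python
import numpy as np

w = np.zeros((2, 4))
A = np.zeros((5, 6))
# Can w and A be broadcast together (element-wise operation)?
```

No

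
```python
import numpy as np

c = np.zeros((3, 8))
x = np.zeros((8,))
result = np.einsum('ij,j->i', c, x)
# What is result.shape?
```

(3,)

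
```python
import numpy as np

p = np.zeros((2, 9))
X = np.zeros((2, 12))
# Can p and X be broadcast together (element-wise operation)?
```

No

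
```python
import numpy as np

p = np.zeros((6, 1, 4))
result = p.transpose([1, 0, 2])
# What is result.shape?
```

(1, 6, 4)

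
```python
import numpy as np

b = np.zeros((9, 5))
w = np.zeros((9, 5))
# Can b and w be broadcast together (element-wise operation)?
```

Yes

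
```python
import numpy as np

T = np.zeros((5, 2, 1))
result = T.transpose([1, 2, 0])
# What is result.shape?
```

(2, 1, 5)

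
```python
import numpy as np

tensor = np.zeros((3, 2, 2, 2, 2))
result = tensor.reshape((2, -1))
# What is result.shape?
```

(2, 24)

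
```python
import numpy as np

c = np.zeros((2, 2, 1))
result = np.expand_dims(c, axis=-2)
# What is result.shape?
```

(2, 2, 1, 1)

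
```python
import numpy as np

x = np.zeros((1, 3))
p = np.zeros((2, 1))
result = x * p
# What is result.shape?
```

(2, 3)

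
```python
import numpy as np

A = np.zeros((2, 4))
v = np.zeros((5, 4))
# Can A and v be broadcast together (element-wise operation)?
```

No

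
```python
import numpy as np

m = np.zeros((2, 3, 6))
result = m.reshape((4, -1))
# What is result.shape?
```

(4, 9)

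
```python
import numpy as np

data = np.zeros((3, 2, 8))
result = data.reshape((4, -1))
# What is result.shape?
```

(4, 12)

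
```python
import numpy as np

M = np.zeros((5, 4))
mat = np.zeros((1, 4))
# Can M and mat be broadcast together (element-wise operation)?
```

Yes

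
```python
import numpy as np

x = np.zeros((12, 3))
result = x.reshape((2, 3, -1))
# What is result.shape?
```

(2, 3, 6)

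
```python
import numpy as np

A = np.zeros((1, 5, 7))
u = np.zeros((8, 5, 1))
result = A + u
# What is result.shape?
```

(8, 5, 7)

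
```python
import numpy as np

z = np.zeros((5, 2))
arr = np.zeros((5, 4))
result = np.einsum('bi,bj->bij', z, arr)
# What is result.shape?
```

(5, 2, 4)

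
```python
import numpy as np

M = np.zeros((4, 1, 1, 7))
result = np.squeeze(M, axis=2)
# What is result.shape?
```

(4, 1, 7)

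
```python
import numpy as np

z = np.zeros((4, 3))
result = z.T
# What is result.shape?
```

(3, 4)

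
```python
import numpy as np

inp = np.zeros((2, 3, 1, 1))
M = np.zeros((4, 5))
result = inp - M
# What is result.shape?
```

(2, 3, 4, 5)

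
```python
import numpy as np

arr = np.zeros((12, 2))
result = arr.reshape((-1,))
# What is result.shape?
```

(24,)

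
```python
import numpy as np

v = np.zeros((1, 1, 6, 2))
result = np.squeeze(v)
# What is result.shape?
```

(6, 2)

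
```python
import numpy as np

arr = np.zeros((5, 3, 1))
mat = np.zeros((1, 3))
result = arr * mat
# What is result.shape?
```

(5, 3, 3)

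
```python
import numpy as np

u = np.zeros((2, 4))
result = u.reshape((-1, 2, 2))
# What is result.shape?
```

(2, 2, 2)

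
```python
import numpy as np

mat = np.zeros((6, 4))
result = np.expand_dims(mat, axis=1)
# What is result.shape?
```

(6, 1, 4)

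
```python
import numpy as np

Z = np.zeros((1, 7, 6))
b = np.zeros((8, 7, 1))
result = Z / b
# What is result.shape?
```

(8, 7, 6)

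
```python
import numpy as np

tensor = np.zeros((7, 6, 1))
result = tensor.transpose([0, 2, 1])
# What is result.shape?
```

(7, 1, 6)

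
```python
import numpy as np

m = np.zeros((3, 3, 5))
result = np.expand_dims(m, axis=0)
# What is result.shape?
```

(1, 3, 3, 5)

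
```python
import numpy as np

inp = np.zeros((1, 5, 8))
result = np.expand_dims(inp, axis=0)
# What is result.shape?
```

(1, 1, 5, 8)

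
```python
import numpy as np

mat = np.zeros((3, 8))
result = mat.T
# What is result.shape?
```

(8, 3)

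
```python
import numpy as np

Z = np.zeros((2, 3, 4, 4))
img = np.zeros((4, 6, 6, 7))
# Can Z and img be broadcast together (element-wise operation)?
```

No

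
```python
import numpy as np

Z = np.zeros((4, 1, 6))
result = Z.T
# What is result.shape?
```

(6, 1, 4)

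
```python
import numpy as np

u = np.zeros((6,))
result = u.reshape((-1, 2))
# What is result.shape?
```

(3, 2)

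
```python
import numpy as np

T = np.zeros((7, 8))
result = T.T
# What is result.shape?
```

(8, 7)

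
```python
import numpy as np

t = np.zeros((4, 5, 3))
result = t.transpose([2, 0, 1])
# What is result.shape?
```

(3, 4, 5)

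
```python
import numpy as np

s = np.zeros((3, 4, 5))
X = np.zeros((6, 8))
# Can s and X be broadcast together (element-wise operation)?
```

No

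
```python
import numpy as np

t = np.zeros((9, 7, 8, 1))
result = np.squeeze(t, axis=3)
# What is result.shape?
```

(9, 7, 8)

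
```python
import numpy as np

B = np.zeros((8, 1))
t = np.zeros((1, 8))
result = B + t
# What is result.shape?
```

(8, 8)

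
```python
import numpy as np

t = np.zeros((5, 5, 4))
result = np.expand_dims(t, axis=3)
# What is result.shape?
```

(5, 5, 4, 1)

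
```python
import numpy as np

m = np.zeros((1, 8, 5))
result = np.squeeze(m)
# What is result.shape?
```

(8, 5)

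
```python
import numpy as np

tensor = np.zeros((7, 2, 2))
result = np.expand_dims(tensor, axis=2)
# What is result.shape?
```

(7, 2, 1, 2)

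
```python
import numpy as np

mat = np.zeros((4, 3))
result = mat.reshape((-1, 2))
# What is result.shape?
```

(6, 2)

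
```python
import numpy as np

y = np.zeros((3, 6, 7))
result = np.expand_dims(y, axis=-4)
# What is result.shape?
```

(1, 3, 6, 7)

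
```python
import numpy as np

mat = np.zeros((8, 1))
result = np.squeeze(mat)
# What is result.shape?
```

(8,)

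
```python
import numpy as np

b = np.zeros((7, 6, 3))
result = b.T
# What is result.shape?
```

(3, 6, 7)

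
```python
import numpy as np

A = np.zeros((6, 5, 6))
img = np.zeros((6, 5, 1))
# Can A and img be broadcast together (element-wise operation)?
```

Yes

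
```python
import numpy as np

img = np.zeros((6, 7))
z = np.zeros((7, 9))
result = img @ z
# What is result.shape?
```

(6, 9)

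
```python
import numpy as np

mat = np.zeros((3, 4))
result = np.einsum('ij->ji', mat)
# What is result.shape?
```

(4, 3)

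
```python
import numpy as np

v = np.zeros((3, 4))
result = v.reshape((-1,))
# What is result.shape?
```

(12,)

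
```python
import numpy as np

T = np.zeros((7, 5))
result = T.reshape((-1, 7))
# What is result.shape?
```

(5, 7)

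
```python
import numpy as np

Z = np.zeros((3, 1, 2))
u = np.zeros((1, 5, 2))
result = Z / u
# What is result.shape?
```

(3, 5, 2)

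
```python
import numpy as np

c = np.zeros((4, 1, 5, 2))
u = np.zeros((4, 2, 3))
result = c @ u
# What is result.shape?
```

(4, 4, 5, 3)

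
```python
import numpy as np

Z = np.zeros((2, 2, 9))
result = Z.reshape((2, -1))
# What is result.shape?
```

(2, 18)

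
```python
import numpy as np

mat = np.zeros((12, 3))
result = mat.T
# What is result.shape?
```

(3, 12)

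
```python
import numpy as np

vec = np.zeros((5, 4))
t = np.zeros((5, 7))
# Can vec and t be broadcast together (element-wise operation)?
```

No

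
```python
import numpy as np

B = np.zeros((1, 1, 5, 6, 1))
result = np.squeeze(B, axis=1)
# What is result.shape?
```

(1, 5, 6, 1)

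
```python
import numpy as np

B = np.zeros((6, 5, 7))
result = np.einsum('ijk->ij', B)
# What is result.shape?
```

(6, 5)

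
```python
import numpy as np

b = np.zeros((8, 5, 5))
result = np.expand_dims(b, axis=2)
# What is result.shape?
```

(8, 5, 1, 5)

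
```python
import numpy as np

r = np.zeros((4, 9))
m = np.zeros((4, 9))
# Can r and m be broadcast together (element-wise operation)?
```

Yes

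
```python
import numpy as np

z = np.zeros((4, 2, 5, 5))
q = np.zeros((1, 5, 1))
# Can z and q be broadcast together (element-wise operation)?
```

Yes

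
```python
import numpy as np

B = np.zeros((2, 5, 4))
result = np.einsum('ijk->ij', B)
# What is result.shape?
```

(2, 5)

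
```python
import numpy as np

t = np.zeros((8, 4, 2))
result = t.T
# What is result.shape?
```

(2, 4, 8)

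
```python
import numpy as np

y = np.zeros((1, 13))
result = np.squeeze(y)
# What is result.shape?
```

(13,)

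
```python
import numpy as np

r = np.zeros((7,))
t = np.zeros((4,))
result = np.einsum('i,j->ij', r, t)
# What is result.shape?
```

(7, 4)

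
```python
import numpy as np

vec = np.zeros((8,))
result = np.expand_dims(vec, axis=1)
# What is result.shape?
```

(8, 1)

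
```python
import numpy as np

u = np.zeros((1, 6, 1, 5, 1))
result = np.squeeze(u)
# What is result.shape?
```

(6, 5)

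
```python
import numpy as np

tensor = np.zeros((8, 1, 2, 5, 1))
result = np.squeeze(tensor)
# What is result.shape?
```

(8, 2, 5)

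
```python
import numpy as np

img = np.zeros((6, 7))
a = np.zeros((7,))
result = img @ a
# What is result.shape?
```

(6,)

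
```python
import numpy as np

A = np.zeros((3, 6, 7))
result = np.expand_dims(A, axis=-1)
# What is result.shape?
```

(3, 6, 7, 1)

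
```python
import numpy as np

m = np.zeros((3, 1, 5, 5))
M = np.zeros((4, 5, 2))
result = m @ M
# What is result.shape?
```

(3, 4, 5, 2)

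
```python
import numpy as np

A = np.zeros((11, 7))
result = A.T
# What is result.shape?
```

(7, 11)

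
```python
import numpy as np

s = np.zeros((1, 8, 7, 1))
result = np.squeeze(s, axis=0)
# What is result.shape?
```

(8, 7, 1)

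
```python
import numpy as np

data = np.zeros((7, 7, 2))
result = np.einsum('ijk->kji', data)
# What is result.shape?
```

(2, 7, 7)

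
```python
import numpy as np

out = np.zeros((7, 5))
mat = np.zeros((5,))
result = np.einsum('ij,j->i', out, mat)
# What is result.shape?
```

(7,)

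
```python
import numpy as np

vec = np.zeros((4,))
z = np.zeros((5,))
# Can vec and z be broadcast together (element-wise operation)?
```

No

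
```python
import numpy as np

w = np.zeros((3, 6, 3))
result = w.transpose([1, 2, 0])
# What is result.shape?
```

(6, 3, 3)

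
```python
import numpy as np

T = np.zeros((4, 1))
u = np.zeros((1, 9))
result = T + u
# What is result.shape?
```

(4, 9)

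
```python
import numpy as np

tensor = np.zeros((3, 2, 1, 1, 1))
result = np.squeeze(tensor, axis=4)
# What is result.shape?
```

(3, 2, 1, 1)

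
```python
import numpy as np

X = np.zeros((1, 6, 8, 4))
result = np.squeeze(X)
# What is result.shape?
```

(6, 8, 4)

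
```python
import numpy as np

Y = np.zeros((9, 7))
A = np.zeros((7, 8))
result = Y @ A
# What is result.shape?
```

(9, 8)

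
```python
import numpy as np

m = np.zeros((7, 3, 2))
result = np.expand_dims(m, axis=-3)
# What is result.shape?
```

(7, 1, 3, 2)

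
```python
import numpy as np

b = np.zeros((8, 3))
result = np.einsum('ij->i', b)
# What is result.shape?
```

(8,)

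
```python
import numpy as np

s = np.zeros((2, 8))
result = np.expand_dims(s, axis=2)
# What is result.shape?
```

(2, 8, 1)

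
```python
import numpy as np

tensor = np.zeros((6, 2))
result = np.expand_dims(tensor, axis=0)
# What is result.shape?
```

(1, 6, 2)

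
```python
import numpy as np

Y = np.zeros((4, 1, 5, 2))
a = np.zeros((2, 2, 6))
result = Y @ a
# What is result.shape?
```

(4, 2, 5, 6)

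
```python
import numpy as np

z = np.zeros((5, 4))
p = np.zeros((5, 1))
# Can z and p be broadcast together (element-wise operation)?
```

Yes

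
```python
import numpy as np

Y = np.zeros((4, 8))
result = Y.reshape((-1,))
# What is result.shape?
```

(32,)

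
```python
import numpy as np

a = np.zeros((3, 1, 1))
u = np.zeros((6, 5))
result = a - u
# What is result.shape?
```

(3, 6, 5)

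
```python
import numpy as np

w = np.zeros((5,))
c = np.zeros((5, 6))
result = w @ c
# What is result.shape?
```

(6,)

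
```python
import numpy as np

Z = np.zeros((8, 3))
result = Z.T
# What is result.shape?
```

(3, 8)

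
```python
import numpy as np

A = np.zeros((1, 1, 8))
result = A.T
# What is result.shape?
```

(8, 1, 1)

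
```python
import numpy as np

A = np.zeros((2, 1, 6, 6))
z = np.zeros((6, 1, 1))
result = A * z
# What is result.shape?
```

(2, 6, 6, 6)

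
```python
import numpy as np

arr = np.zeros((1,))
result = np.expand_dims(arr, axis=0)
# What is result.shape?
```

(1, 1)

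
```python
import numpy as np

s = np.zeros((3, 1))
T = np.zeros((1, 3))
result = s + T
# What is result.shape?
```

(3, 3)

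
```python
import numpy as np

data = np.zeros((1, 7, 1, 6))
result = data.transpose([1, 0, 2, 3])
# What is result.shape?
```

(7, 1, 1, 6)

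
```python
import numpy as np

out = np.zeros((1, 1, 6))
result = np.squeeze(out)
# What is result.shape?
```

(6,)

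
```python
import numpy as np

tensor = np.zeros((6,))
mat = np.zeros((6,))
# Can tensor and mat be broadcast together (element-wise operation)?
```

Yes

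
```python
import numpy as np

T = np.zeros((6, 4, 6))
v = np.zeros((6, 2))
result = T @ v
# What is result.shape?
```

(6, 4, 2)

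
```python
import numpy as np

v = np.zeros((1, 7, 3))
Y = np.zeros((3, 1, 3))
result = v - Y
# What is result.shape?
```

(3, 7, 3)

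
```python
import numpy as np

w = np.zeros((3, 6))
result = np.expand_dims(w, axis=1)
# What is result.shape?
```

(3, 1, 6)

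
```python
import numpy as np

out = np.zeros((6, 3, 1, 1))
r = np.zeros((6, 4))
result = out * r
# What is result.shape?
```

(6, 3, 6, 4)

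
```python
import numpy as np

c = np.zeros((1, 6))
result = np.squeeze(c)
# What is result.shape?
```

(6,)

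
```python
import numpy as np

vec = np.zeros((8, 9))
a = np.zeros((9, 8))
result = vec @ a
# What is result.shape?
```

(8, 8)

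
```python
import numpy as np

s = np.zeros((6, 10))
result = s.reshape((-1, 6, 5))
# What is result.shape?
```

(2, 6, 5)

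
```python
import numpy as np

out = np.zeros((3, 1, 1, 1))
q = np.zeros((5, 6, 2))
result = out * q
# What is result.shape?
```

(3, 5, 6, 2)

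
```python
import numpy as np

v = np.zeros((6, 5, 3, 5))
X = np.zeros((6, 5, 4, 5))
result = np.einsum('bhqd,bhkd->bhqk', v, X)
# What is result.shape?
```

(6, 5, 3, 4)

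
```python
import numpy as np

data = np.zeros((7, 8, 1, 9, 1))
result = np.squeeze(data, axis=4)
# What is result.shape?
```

(7, 8, 1, 9)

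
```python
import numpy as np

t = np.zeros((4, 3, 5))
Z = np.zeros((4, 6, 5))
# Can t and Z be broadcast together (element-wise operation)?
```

No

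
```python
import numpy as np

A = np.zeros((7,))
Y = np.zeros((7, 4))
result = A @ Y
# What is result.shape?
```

(4,)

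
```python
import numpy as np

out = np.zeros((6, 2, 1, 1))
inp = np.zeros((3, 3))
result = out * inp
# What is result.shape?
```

(6, 2, 3, 3)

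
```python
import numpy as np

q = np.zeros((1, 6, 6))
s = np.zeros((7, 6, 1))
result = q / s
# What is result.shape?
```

(7, 6, 6)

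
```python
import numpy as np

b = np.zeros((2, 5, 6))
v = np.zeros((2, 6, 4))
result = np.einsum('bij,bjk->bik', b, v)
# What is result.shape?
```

(2, 5, 4)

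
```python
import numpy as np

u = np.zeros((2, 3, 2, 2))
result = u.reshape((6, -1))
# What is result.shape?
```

(6, 4)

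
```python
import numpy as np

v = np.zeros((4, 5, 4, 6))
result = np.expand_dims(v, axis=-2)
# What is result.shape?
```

(4, 5, 4, 1, 6)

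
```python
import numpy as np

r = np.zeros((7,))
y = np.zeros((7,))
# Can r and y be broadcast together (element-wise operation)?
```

Yes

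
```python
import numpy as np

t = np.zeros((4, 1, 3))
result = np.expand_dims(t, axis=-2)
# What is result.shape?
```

(4, 1, 1, 3)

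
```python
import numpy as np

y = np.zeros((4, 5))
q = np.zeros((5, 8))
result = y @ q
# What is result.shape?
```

(4, 8)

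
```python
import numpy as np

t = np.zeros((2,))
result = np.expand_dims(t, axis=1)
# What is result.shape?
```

(2, 1)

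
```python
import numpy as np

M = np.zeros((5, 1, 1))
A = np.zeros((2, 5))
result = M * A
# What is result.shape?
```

(5, 2, 5)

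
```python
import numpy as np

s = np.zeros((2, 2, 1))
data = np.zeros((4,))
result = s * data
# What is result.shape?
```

(2, 2, 4)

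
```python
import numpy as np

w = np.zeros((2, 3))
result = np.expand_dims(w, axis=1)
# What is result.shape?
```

(2, 1, 3)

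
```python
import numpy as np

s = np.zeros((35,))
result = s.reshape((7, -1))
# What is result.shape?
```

(7, 5)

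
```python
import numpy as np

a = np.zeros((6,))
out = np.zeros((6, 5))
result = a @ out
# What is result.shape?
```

(5,)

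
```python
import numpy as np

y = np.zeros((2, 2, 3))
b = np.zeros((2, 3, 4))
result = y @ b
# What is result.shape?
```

(2, 2, 4)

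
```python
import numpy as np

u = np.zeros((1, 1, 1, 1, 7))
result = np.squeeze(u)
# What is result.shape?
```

(7,)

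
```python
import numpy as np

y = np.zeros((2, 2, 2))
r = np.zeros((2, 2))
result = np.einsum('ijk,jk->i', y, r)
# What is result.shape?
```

(2,)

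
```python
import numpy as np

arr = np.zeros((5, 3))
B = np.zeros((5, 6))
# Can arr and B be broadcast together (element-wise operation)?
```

No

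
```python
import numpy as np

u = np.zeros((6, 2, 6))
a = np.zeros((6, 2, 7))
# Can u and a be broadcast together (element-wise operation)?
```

No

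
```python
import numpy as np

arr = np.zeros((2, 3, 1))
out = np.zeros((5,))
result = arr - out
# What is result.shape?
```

(2, 3, 5)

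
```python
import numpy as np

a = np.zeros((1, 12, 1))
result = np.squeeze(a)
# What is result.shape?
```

(12,)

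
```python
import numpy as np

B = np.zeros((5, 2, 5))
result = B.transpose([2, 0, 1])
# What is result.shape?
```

(5, 5, 2)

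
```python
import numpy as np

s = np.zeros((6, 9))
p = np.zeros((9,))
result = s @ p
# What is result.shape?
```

(6,)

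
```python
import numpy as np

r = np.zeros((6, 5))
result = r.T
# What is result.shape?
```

(5, 6)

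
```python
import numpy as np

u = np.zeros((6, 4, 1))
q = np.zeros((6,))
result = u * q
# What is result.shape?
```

(6, 4, 6)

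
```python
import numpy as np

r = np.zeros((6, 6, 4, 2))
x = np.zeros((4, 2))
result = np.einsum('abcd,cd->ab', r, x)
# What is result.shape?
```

(6, 6)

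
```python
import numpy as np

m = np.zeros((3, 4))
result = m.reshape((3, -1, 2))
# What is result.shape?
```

(3, 2, 2)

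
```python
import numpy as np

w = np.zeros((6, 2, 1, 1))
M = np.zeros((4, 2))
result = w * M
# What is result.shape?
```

(6, 2, 4, 2)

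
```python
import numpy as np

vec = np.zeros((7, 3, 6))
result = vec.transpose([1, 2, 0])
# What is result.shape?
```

(3, 6, 7)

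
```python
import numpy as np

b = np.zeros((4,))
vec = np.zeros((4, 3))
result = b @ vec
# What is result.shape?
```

(3,)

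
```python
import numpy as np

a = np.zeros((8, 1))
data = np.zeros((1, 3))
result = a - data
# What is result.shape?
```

(8, 3)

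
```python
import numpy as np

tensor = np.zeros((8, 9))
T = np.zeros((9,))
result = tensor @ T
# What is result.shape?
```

(8,)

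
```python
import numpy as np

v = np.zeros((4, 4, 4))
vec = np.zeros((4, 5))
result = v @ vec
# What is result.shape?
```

(4, 4, 5)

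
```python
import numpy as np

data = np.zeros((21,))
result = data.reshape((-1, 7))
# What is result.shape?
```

(3, 7)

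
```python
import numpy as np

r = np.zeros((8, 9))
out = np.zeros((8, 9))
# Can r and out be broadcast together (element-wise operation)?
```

Yes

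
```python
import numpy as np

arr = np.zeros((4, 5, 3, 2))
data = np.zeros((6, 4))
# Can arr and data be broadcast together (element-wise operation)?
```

No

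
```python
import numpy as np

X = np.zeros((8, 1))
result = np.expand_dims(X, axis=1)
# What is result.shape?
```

(8, 1, 1)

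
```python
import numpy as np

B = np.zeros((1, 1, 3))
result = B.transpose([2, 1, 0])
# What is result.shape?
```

(3, 1, 1)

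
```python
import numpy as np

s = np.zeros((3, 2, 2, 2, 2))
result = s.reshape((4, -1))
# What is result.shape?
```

(4, 12)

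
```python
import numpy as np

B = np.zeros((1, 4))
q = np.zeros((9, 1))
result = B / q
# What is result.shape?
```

(9, 4)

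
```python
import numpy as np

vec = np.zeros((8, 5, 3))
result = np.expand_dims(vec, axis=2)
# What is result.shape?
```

(8, 5, 1, 3)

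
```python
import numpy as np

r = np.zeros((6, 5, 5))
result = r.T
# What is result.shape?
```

(5, 5, 6)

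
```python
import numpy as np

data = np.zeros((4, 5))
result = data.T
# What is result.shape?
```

(5, 4)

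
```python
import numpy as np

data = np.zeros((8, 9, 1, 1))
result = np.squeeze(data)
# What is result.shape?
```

(8, 9)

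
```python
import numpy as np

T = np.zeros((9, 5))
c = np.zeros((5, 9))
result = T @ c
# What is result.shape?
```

(9, 9)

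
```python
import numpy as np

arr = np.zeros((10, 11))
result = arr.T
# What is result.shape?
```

(11, 10)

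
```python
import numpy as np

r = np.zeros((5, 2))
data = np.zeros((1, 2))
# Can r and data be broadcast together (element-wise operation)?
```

Yes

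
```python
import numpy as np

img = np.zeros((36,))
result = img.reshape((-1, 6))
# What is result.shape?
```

(6, 6)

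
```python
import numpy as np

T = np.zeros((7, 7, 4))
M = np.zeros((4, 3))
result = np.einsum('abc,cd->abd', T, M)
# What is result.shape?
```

(7, 7, 3)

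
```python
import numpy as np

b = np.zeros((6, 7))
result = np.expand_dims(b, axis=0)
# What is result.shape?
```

(1, 6, 7)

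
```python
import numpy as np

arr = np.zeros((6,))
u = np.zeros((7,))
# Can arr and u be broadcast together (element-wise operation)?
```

No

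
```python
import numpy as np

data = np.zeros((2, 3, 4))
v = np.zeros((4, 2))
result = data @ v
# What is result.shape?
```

(2, 3, 2)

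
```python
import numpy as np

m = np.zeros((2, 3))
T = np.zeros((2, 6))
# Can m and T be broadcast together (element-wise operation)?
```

No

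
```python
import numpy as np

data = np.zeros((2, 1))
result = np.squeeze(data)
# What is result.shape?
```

(2,)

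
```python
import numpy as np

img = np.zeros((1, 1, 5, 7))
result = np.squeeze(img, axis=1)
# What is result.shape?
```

(1, 5, 7)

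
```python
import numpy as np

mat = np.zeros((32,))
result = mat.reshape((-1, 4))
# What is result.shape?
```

(8, 4)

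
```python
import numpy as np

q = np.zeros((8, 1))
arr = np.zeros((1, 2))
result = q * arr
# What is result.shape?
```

(8, 2)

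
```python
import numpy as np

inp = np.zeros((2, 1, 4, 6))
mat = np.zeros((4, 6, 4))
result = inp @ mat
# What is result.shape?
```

(2, 4, 4, 4)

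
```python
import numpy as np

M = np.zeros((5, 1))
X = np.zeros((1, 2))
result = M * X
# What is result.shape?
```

(5, 2)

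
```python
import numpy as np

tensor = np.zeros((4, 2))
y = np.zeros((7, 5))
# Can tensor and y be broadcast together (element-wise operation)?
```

No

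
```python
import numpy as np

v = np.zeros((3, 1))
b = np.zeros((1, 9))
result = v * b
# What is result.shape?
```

(3, 9)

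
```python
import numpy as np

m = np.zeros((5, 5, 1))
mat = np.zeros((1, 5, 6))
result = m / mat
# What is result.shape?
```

(5, 5, 6)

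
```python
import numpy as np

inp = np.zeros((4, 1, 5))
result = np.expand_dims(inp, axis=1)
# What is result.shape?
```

(4, 1, 1, 5)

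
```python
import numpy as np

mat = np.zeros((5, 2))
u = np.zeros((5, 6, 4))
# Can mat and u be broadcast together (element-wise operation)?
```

No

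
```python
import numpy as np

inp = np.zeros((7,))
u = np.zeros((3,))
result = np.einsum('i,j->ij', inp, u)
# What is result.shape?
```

(7, 3)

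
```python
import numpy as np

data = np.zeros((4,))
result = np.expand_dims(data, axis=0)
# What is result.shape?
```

(1, 4)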